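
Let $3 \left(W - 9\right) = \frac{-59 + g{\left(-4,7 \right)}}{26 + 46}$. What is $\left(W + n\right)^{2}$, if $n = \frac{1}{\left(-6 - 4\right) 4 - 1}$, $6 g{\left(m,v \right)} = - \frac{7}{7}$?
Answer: $\frac{213788791129}{2823434496} \approx 75.719$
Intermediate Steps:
$g{\left(m,v \right)} = - \frac{1}{6}$ ($g{\left(m,v \right)} = \frac{\left(-7\right) \frac{1}{7}}{6} = \frac{1}{6} \left(-1\right) = - \frac{1}{6}$)
$W = \frac{11309}{1296}$ ($W = 9 + \frac{\left(-59 - \frac{1}{6}\right) \frac{1}{26 + 46}}{3} = 9 + \frac{\left(- \frac{355}{6}\right) \frac{1}{72}}{3} = 9 + \frac{1}{3} \left(- \frac{355}{432}\right) = 9 - \frac{355}{1296} = \frac{11309}{1296} \approx 8.7261$)
$n = - \frac{1}{41}$ ($n = \frac{1}{\left(-10\right) 4 - 1} = \frac{1}{-40 - 1} = \frac{1}{-41} = - \frac{1}{41} \approx -0.02439$)
$\left(W + n\right)^{2} = \left(\frac{11309}{1296} - \frac{1}{41}\right)^{2} = \left(\frac{462373}{53136}\right)^{2} = \frac{213788791129}{2823434496}$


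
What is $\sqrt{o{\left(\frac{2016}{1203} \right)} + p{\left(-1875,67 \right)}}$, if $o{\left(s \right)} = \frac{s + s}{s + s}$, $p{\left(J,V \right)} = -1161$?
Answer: $2 i \sqrt{290} \approx 34.059 i$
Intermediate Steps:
$o{\left(s \right)} = 1$ ($o{\left(s \right)} = \frac{2 s}{2 s} = 2 s \frac{1}{2 s} = 1$)
$\sqrt{o{\left(\frac{2016}{1203} \right)} + p{\left(-1875,67 \right)}} = \sqrt{1 - 1161} = \sqrt{-1160} = 2 i \sqrt{290}$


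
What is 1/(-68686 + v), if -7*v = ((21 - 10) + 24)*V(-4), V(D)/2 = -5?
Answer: -1/68636 ≈ -1.4570e-5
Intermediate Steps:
V(D) = -10 (V(D) = 2*(-5) = -10)
v = 50 (v = -((21 - 10) + 24)*(-10)/7 = -(11 + 24)*(-10)/7 = -5*(-10) = -1/7*(-350) = 50)
1/(-68686 + v) = 1/(-68686 + 50) = 1/(-68636) = -1/68636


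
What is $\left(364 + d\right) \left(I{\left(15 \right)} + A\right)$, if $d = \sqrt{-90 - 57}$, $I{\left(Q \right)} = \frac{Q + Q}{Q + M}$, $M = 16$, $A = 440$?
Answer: $\frac{4975880}{31} + \frac{95690 i \sqrt{3}}{31} \approx 1.6051 \cdot 10^{5} + 5346.5 i$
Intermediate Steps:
$I{\left(Q \right)} = \frac{2 Q}{16 + Q}$ ($I{\left(Q \right)} = \frac{Q + Q}{Q + 16} = \frac{2 Q}{16 + Q}$)
$d = 7 i \sqrt{3}$ ($d = \sqrt{-147} = 7 i \sqrt{3} \approx 12.124 i$)
$\left(364 + d\right) \left(I{\left(15 \right)} + A\right) = \left(364 + 7 i \sqrt{3}\right) \left(2 \cdot 15 \frac{1}{16 + 15} + 440\right) = \left(364 + 7 i \sqrt{3}\right) \left(2 \cdot 15 \cdot \frac{1}{31} + 440\right) = \left(364 + 7 i \sqrt{3}\right) \left(\frac{30}{31} + 440\right) = \left(364 + 7 i \sqrt{3}\right) \frac{13670}{31} = \frac{4975880}{31} + \frac{95690 i \sqrt{3}}{31}$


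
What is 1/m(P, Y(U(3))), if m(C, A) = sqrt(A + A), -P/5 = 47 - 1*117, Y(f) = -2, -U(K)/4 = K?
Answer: -I/2 ≈ -0.5*I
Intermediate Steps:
U(K) = -4*K
P = 350 (P = -5*(47 - 1*117) = -5*(47 - 117) = -5*(-70) = 350)
m(C, A) = sqrt(2)*sqrt(A) (m(C, A) = sqrt(2*A) = sqrt(2)*sqrt(A))
1/m(P, Y(U(3))) = 1/(sqrt(2)*sqrt(-2)) = 1/(sqrt(2)*(I*sqrt(2))) = 1/(2*I) = -I/2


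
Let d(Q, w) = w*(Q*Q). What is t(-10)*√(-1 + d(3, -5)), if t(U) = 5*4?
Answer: 20*I*√46 ≈ 135.65*I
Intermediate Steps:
d(Q, w) = w*Q²
t(U) = 20
t(-10)*√(-1 + d(3, -5)) = 20*√(-1 - 5*3²) = 20*√(-1 - 5*9) = 20*√(-1 - 45) = 20*√(-46) = 20*(I*√46) = 20*I*√46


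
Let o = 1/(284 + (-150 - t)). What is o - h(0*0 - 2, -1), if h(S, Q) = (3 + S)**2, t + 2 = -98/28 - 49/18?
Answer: -1271/1280 ≈ -0.99297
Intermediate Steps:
t = -74/9 (t = -2 + (-98/28 - 49/18) = -2 + (-98*1/28 - 49*1/18) = -2 + (-7/2 - 49/18) = -2 - 56/9 = -74/9 ≈ -8.2222)
o = 9/1280 (o = 1/(284 + (-150 - 1*(-74/9))) = 1/(284 + (-150 + 74/9)) = 1/(284 - 1276/9) = 1/(1280/9) = 9/1280 ≈ 0.0070312)
o - h(0*0 - 2, -1) = 9/1280 - (3 + (0*0 - 2))**2 = 9/1280 - (3 + (0 - 2))**2 = 9/1280 - (3 - 2)**2 = 9/1280 - 1*1**2 = 9/1280 - 1*1 = 9/1280 - 1 = -1271/1280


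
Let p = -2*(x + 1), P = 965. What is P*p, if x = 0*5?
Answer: -1930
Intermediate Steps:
x = 0
p = -2 (p = -2*(0 + 1) = -2*1 = -2)
P*p = 965*(-2) = -1930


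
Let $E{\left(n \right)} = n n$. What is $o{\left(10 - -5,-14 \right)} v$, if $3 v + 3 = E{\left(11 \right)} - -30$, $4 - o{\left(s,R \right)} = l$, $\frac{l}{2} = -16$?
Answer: $1776$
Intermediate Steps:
$l = -32$ ($l = 2 \left(-16\right) = -32$)
$E{\left(n \right)} = n^{2}$
$o{\left(s,R \right)} = 36$ ($o{\left(s,R \right)} = 4 - -32 = 4 + 32 = 36$)
$v = \frac{148}{3}$ ($v = -1 + \frac{11^{2} - -30}{3} = -1 + \frac{121 + 30}{3} = -1 + \frac{1}{3} \cdot 151 = -1 + \frac{151}{3} = \frac{148}{3} \approx 49.333$)
$o{\left(10 - -5,-14 \right)} v = 36 \cdot \frac{148}{3} = 1776$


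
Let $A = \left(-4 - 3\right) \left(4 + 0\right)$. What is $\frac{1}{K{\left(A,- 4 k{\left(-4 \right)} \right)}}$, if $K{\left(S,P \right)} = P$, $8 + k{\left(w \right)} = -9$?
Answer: $\frac{1}{68} \approx 0.014706$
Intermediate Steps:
$k{\left(w \right)} = -17$ ($k{\left(w \right)} = -8 - 9 = -17$)
$A = -28$ ($A = \left(-4 - 3\right) 4 = \left(-7\right) 4 = -28$)
$\frac{1}{K{\left(A,- 4 k{\left(-4 \right)} \right)}} = \frac{1}{\left(-4\right) \left(-17\right)} = \frac{1}{68}$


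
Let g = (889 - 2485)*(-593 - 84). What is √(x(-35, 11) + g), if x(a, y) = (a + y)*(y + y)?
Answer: 6*√29999 ≈ 1039.2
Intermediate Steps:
x(a, y) = 2*y*(a + y) (x(a, y) = (a + y)*(2*y) = 2*y*(a + y))
g = 1080492 (g = -1596*(-677) = 1080492)
√(x(-35, 11) + g) = √(2*11*(-35 + 11) + 1080492) = √(2*11*(-24) + 1080492) = √(-528 + 1080492) = √1079964 = 6*√29999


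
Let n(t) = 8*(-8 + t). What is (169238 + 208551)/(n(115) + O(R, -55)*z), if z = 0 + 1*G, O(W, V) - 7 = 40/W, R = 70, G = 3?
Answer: 2644523/6151 ≈ 429.93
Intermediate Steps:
n(t) = -64 + 8*t
O(W, V) = 7 + 40/W
z = 3 (z = 0 + 1*3 = 0 + 3 = 3)
(169238 + 208551)/(n(115) + O(R, -55)*z) = (169238 + 208551)/((-64 + 8*115) + (7 + 40/70)*3) = 377789/((-64 + 920) + (7 + 40*(1/70))*3) = 377789/(856 + (7 + 4/7)*3) = 377789/(856 + (53/7)*3) = 377789/(856 + 159/7) = 377789/(6151/7) = 377789*(7/6151) = 2644523/6151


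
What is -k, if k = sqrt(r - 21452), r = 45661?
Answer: -sqrt(24209) ≈ -155.59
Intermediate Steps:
k = sqrt(24209) (k = sqrt(45661 - 21452) = sqrt(24209) ≈ 155.59)
-k = -sqrt(24209)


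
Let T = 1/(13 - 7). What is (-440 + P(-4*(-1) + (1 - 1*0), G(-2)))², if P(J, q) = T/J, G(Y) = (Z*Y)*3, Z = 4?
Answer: 174213601/900 ≈ 1.9357e+5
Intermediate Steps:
T = ⅙ (T = 1/6 = ⅙ ≈ 0.16667)
G(Y) = 12*Y (G(Y) = (4*Y)*3 = 12*Y)
P(J, q) = 1/(6*J)
(-440 + P(-4*(-1) + (1 - 1*0), G(-2)))² = (-440 + 1/(6*(-4*(-1) + (1 - 1*0))))² = (-440 + 1/(6*(4 + (1 + 0))))² = (-440 + 1/(6*(4 + 1)))² = (-440 + (⅙)/5)² = (-440 + (⅙)*(⅕))² = (-440 + 1/30)² = (-13199/30)² = 174213601/900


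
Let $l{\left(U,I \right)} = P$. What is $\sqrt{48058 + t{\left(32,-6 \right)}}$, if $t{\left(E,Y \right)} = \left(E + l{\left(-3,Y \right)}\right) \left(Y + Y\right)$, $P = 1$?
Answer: $\sqrt{47662} \approx 218.32$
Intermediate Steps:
$l{\left(U,I \right)} = 1$
$t{\left(E,Y \right)} = 2 Y \left(1 + E\right)$ ($t{\left(E,Y \right)} = \left(E + 1\right) \left(Y + Y\right) = \left(1 + E\right) 2 Y = 2 Y \left(1 + E\right)$)
$\sqrt{48058 + t{\left(32,-6 \right)}} = \sqrt{48058 + 2 \left(-6\right) \left(1 + 32\right)} = \sqrt{48058 + 2 \left(-6\right) 33} = \sqrt{48058 - 396} = \sqrt{47662}$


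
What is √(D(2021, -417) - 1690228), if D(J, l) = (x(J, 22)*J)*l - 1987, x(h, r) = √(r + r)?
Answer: √(-1692215 - 1685514*√11) ≈ 2698.6*I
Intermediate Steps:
x(h, r) = √2*√r (x(h, r) = √(2*r) = √2*√r)
D(J, l) = -1987 + 2*J*l*√11 (D(J, l) = ((√2*√22)*J)*l - 1987 = ((2*√11)*J)*l - 1987 = (2*J*√11)*l - 1987 = 2*J*l*√11 - 1987 = -1987 + 2*J*l*√11)
√(D(2021, -417) - 1690228) = √((-1987 + 2*2021*(-417)*√11) - 1690228) = √((-1987 - 1685514*√11) - 1690228) = √(-1692215 - 1685514*√11)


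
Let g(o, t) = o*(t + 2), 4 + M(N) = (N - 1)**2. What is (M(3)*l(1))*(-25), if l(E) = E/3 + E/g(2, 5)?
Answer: 0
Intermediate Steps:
M(N) = -4 + (-1 + N)**2 (M(N) = -4 + (N - 1)**2 = -4 + (-1 + N)**2)
g(o, t) = o*(2 + t)
l(E) = 17*E/42 (l(E) = E/3 + E/((2*(2 + 5))) = E*(1/3) + E/((2*7)) = E/3 + E/14 = 17*E/42)
(M(3)*l(1))*(-25) = ((-4 + (-1 + 3)**2)*((17/42)*1))*(-25) = ((-4 + 2**2)*(17/42))*(-25) = ((-4 + 4)*(17/42))*(-25) = (0*(17/42))*(-25) = 0*(-25) = 0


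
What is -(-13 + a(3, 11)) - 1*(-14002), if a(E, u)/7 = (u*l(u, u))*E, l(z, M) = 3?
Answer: 13322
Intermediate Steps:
a(E, u) = 21*E*u (a(E, u) = 7*((u*3)*E) = 7*((3*u)*E) = 7*(3*E*u) = 21*E*u)
-(-13 + a(3, 11)) - 1*(-14002) = -(-13 + 21*3*11) - 1*(-14002) = -(-13 + 693) + 14002 = -1*680 + 14002 = -680 + 14002 = 13322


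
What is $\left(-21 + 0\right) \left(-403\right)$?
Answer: $8463$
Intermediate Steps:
$\left(-21 + 0\right) \left(-403\right) = \left(-21\right) \left(-403\right) = 8463$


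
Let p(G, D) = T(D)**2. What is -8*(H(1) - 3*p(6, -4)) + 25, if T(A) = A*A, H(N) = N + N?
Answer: 6153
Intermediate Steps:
H(N) = 2*N
T(A) = A**2
p(G, D) = D**4 (p(G, D) = (D**2)**2 = D**4)
-8*(H(1) - 3*p(6, -4)) + 25 = -8*(2*1 - 3*(-4)**4) + 25 = -8*(2 - 3*256) + 25 = -8*(2 - 768) + 25 = -8*(-766) + 25 = 6128 + 25 = 6153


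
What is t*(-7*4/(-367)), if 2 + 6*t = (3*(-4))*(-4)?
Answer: 644/1101 ≈ 0.58492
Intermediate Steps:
t = 23/3 (t = -1/3 + ((3*(-4))*(-4))/6 = -1/3 + (-12*(-4))/6 = -1/3 + (1/6)*48 = -1/3 + 8 = 23/3 ≈ 7.6667)
t*(-7*4/(-367)) = 23*(-7*4/(-367))/3 = 23*(-28*(-1/367))/3 = (23/3)*(28/367) = 644/1101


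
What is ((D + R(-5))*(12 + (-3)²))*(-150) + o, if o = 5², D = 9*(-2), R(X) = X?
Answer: 72475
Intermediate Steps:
D = -18
o = 25
((D + R(-5))*(12 + (-3)²))*(-150) + o = ((-18 - 5)*(12 + (-3)²))*(-150) + 25 = -23*(12 + 9)*(-150) + 25 = -23*21*(-150) + 25 = -483*(-150) + 25 = 72450 + 25 = 72475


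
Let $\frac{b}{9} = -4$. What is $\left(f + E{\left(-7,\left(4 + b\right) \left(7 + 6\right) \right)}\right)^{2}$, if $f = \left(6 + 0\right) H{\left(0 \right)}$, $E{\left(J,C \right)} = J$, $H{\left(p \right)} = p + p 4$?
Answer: $49$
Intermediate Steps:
$b = -36$ ($b = 9 \left(-4\right) = -36$)
$H{\left(p \right)} = 5 p$ ($H{\left(p \right)} = p + 4 p = 5 p$)
$f = 0$ ($f = \left(6 + 0\right) 5 \cdot 0 = 6 \cdot 0 = 0$)
$\left(f + E{\left(-7,\left(4 + b\right) \left(7 + 6\right) \right)}\right)^{2} = \left(0 - 7\right)^{2} = \left(-7\right)^{2} = 49$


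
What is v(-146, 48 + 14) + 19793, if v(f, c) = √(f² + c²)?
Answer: 19793 + 2*√6290 ≈ 19952.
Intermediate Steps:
v(f, c) = √(c² + f²)
v(-146, 48 + 14) + 19793 = √((48 + 14)² + (-146)²) + 19793 = √(62² + 21316) + 19793 = √(3844 + 21316) + 19793 = √25160 + 19793 = 2*√6290 + 19793 = 19793 + 2*√6290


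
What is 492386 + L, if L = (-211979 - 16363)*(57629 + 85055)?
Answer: -32580257542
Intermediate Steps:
L = -32580749928 (L = -228342*142684 = -32580749928)
492386 + L = 492386 - 32580749928 = -32580257542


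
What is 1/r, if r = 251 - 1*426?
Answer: -1/175 ≈ -0.0057143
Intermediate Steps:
r = -175 (r = 251 - 426 = -175)
1/r = 1/(-175) = -1/175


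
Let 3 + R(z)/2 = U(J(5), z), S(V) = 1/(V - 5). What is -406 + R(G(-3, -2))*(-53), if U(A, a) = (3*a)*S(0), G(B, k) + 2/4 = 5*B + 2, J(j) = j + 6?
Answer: -4733/5 ≈ -946.60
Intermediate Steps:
J(j) = 6 + j
S(V) = 1/(-5 + V)
G(B, k) = 3/2 + 5*B (G(B, k) = -½ + (5*B + 2) = -½ + (2 + 5*B) = 3/2 + 5*B)
U(A, a) = -3*a/5 (U(A, a) = (3*a)/(-5 + 0) = (3*a)/(-5) = (3*a)*(-⅕) = -3*a/5)
R(z) = -6 - 6*z/5 (R(z) = -6 + 2*(-3*z/5) = -6 - 6*z/5)
-406 + R(G(-3, -2))*(-53) = -406 + (-6 - 6*(3/2 + 5*(-3))/5)*(-53) = -406 + (-6 - 6*(3/2 - 15)/5)*(-53) = -406 + (-6 - 6/5*(-27/2))*(-53) = -406 + (-6 + 81/5)*(-53) = -406 + (51/5)*(-53) = -406 - 2703/5 = -4733/5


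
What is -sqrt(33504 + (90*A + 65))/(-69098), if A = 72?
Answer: sqrt(40049)/69098 ≈ 0.0028962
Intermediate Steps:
-sqrt(33504 + (90*A + 65))/(-69098) = -sqrt(33504 + (90*72 + 65))/(-69098) = -sqrt(33504 + (6480 + 65))*(-1)/69098 = -sqrt(33504 + 6545)*(-1)/69098 = -sqrt(40049)*(-1)/69098 = -(-1)*sqrt(40049)/69098 = sqrt(40049)/69098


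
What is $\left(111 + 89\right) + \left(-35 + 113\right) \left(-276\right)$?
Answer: $-21328$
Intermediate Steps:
$\left(111 + 89\right) + \left(-35 + 113\right) \left(-276\right) = 200 + 78 \left(-276\right) = 200 - 21528 = -21328$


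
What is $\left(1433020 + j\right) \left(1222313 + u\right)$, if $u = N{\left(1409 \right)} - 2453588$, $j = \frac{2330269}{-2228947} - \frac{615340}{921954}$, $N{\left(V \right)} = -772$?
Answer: $- \frac{164916960574569744879329}{93408481929} \approx -1.7655 \cdot 10^{12}$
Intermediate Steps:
$j = - \frac{159998230573}{93408481929}$ ($j = 2330269 \left(- \frac{1}{2228947}\right) - \frac{27970}{41907} = - \frac{2330269}{2228947} - \frac{27970}{41907} = - \frac{159998230573}{93408481929} \approx -1.7129$)
$u = -2454360$ ($u = -772 - 2453588 = -2454360$)
$\left(1433020 + j\right) \left(1222313 + u\right) = \left(1433020 - \frac{159998230573}{93408481929}\right) \left(1222313 - 2454360\right) = \frac{133856062775665007}{93408481929} \left(-1232047\right) = - \frac{164916960574569744879329}{93408481929}$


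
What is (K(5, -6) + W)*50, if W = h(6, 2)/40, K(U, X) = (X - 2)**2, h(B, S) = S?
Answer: 6405/2 ≈ 3202.5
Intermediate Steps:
K(U, X) = (-2 + X)**2
W = 1/20 (W = 2/40 = 2*(1/40) = 1/20 ≈ 0.050000)
(K(5, -6) + W)*50 = ((-2 - 6)**2 + 1/20)*50 = ((-8)**2 + 1/20)*50 = (64 + 1/20)*50 = (1281/20)*50 = 6405/2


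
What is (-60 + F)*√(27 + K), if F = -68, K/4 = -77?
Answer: -128*I*√281 ≈ -2145.7*I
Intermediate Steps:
K = -308 (K = 4*(-77) = -308)
(-60 + F)*√(27 + K) = (-60 - 68)*√(27 - 308) = -128*I*√281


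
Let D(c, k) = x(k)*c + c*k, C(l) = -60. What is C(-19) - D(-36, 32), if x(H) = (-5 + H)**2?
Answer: 27336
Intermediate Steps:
D(c, k) = c*k + c*(-5 + k)**2 (D(c, k) = (-5 + k)**2*c + c*k = c*(-5 + k)**2 + c*k = c*k + c*(-5 + k)**2)
C(-19) - D(-36, 32) = -60 - (-36)*(32 + (-5 + 32)**2) = -60 - (-36)*(32 + 27**2) = -60 - (-36)*(32 + 729) = -60 - (-36)*761 = -60 - 1*(-27396) = -60 + 27396 = 27336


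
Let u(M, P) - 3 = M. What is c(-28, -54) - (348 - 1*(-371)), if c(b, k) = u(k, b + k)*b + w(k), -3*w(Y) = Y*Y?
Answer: -263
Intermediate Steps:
u(M, P) = 3 + M
w(Y) = -Y²/3 (w(Y) = -Y*Y/3 = -Y²/3)
c(b, k) = -k²/3 + b*(3 + k) (c(b, k) = (3 + k)*b - k²/3 = b*(3 + k) - k²/3 = -k²/3 + b*(3 + k))
c(-28, -54) - (348 - 1*(-371)) = (-⅓*(-54)² - 28*(3 - 54)) - (348 - 1*(-371)) = (-⅓*2916 - 28*(-51)) - (348 + 371) = (-972 + 1428) - 1*719 = 456 - 719 = -263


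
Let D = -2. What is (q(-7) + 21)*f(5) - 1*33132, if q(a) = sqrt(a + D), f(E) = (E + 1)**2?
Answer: -32376 + 108*I ≈ -32376.0 + 108.0*I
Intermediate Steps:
f(E) = (1 + E)**2
q(a) = sqrt(-2 + a) (q(a) = sqrt(a - 2) = sqrt(-2 + a))
(q(-7) + 21)*f(5) - 1*33132 = (sqrt(-2 - 7) + 21)*(1 + 5)**2 - 1*33132 = (sqrt(-9) + 21)*6**2 - 33132 = (3*I + 21)*36 - 33132 = (21 + 3*I)*36 - 33132 = (756 + 108*I) - 33132 = -32376 + 108*I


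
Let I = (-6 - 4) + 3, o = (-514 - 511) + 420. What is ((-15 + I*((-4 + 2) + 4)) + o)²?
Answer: 401956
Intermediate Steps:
o = -605 (o = -1025 + 420 = -605)
I = -7 (I = -10 + 3 = -7)
((-15 + I*((-4 + 2) + 4)) + o)² = ((-15 - 7*((-4 + 2) + 4)) - 605)² = ((-15 - 7*(-2 + 4)) - 605)² = ((-15 - 7*2) - 605)² = ((-15 - 14) - 605)² = (-29 - 605)² = (-634)² = 401956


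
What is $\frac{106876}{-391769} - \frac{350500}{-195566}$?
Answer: $\frac{8315265906}{5472621161} \approx 1.5194$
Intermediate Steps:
$\frac{106876}{-391769} - \frac{350500}{-195566} = 106876 \left(- \frac{1}{391769}\right) - - \frac{175250}{97783} = - \frac{15268}{55967} + \frac{175250}{97783} = \frac{8315265906}{5472621161}$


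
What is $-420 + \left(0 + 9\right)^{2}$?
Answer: $-339$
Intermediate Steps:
$-420 + \left(0 + 9\right)^{2} = -420 + 9^{2} = -420 + 81 = -339$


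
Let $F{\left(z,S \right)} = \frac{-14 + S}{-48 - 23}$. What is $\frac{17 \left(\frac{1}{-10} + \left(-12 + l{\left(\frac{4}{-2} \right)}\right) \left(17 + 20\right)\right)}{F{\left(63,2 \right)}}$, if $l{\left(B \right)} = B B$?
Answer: $- \frac{1191309}{40} \approx -29783.0$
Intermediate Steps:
$F{\left(z,S \right)} = \frac{14}{71} - \frac{S}{71}$ ($F{\left(z,S \right)} = \frac{-14 + S}{-71} = \left(-14 + S\right) \left(- \frac{1}{71}\right) = \frac{14}{71} - \frac{S}{71}$)
$l{\left(B \right)} = B^{2}$
$\frac{17 \left(\frac{1}{-10} + \left(-12 + l{\left(\frac{4}{-2} \right)}\right) \left(17 + 20\right)\right)}{F{\left(63,2 \right)}} = \frac{17 \left(\frac{1}{-10} + \left(-12 + \left(\frac{4}{-2}\right)^{2}\right) \left(17 + 20\right)\right)}{\frac{14}{71} - \frac{2}{71}} = \frac{17 \left(- \frac{1}{10} + \left(-12 + \left(4 \left(- \frac{1}{2}\right)\right)^{2}\right) 37\right)}{\frac{14}{71} - \frac{2}{71}} = \frac{17 \left(- \frac{1}{10} + \left(-12 + \left(-2\right)^{2}\right) 37\right)}{\frac{12}{71}} = 17 \left(- \frac{1}{10} + \left(-12 + 4\right) 37\right) \frac{71}{12} = 17 \left(- \frac{1}{10} - 296\right) \frac{71}{12} = 17 \left(- \frac{2961}{10}\right) \frac{71}{12} = \left(- \frac{50337}{10}\right) \frac{71}{12} = - \frac{1191309}{40}$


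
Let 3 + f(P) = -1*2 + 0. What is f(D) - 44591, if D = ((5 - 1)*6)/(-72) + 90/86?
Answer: -44596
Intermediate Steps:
D = 92/129 (D = (4*6)*(-1/72) + 90*(1/86) = 24*(-1/72) + 45/43 = -⅓ + 45/43 = 92/129 ≈ 0.71318)
f(P) = -5 (f(P) = -3 + (-1*2 + 0) = -3 + (-2 + 0) = -3 - 2 = -5)
f(D) - 44591 = -5 - 44591 = -44596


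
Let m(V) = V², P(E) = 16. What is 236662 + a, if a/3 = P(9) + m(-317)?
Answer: 538177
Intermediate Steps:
a = 301515 (a = 3*(16 + (-317)²) = 3*(16 + 100489) = 3*100505 = 301515)
236662 + a = 236662 + 301515 = 538177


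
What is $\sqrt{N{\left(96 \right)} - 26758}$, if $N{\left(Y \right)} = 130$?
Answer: $2 i \sqrt{6657} \approx 163.18 i$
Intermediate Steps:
$\sqrt{N{\left(96 \right)} - 26758} = \sqrt{130 - 26758} = \sqrt{-26628} = 2 i \sqrt{6657}$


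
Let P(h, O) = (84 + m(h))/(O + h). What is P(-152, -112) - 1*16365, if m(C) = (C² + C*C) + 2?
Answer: -2183327/132 ≈ -16540.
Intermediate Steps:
m(C) = 2 + 2*C² (m(C) = (C² + C²) + 2 = 2*C² + 2 = 2 + 2*C²)
P(h, O) = (86 + 2*h²)/(O + h) (P(h, O) = (84 + (2 + 2*h²))/(O + h) = (86 + 2*h²)/(O + h))
P(-152, -112) - 1*16365 = 2*(43 + (-152)²)/(-112 - 152) - 1*16365 = 2*(43 + 23104)/(-264) - 16365 = 2*(-1/264)*23147 - 16365 = -23147/132 - 16365 = -2183327/132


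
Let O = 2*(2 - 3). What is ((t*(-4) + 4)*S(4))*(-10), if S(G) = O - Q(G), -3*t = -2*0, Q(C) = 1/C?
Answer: 90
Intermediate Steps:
O = -2 (O = 2*(-1) = -2)
t = 0 (t = -(-2)*0/3 = -1/3*0 = 0)
S(G) = -2 - 1/G
((t*(-4) + 4)*S(4))*(-10) = ((0*(-4) + 4)*(-2 - 1/4))*(-10) = ((0 + 4)*(-2 - 1*1/4))*(-10) = (4*(-2 - 1/4))*(-10) = (4*(-9/4))*(-10) = -9*(-10) = 90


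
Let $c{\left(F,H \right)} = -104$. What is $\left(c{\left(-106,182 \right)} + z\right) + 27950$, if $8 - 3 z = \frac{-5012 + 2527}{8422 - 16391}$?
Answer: $\frac{665775589}{23907} \approx 27849.0$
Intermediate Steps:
$z = \frac{61267}{23907}$ ($z = \frac{8}{3} - \frac{\left(-5012 + 2527\right) \frac{1}{8422 - 16391}}{3} = \frac{8}{3} - \frac{\left(-2485\right) \frac{1}{-7969}}{3} = \frac{8}{3} - \frac{\left(-2485\right) \left(- \frac{1}{7969}\right)}{3} = \frac{8}{3} - \frac{2485}{23907} = \frac{61267}{23907} \approx 2.5627$)
$\left(c{\left(-106,182 \right)} + z\right) + 27950 = \left(-104 + \frac{61267}{23907}\right) + 27950 = - \frac{2425061}{23907} + 27950 = \frac{665775589}{23907}$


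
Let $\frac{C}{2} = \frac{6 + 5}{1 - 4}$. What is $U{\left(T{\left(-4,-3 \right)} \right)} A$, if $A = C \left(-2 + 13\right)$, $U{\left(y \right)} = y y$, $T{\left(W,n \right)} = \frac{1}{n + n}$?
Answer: $- \frac{121}{54} \approx -2.2407$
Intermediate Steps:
$C = - \frac{22}{3}$ ($C = 2 \frac{6 + 5}{1 - 4} = 2 \frac{11}{-3} = 2 \cdot 11 \left(- \frac{1}{3}\right) = 2 \left(- \frac{11}{3}\right) = - \frac{22}{3} \approx -7.3333$)
$T{\left(W,n \right)} = \frac{1}{2 n}$
$U{\left(y \right)} = y^{2}$
$A = - \frac{242}{3}$ ($A = - \frac{22 \left(-2 + 13\right)}{3} = \left(- \frac{22}{3}\right) 11 = - \frac{242}{3} \approx -80.667$)
$U{\left(T{\left(-4,-3 \right)} \right)} A = \left(\frac{1}{2 \left(-3\right)}\right)^{2} \left(- \frac{242}{3}\right) = \left(\frac{1}{2} \left(- \frac{1}{3}\right)\right)^{2} \left(- \frac{242}{3}\right) = \left(- \frac{1}{6}\right)^{2} \left(- \frac{242}{3}\right) = \frac{1}{36} \left(- \frac{242}{3}\right) = - \frac{121}{54}$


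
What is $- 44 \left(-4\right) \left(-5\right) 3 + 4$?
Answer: $-2636$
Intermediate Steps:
$- 44 \left(-4\right) \left(-5\right) 3 + 4 = - 44 \cdot 20 \cdot 3 + 4 = \left(-44\right) 60 + 4 = -2640 + 4 = -2636$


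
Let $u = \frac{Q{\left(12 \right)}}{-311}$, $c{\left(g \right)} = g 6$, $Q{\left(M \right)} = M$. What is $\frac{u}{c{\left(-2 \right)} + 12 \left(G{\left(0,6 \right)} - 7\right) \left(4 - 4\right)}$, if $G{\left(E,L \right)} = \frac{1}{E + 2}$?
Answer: $\frac{1}{311} \approx 0.0032154$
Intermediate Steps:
$G{\left(E,L \right)} = \frac{1}{2 + E}$
$c{\left(g \right)} = 6 g$
$u = - \frac{12}{311}$ ($u = \frac{12}{-311} = 12 \left(- \frac{1}{311}\right) = - \frac{12}{311} \approx -0.038585$)
$\frac{u}{c{\left(-2 \right)} + 12 \left(G{\left(0,6 \right)} - 7\right) \left(4 - 4\right)} = - \frac{12}{311 \left(6 \left(-2\right) + 12 \left(\frac{1}{2 + 0} - 7\right) \left(4 - 4\right)\right)} = - \frac{12}{311 \left(-12 + 12 \left(\frac{1}{2} - 7\right) 0\right)} = - \frac{12}{311 \left(-12 + 12 \left(\left(- \frac{13}{2}\right) 0\right)\right)} = - \frac{12}{311 \left(-12 + 12 \cdot 0\right)} = - \frac{12}{311 \left(-12 + 0\right)} = - \frac{12}{311 \left(-12\right)} = \left(- \frac{12}{311}\right) \left(- \frac{1}{12}\right) = \frac{1}{311}$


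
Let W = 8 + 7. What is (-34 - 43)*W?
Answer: -1155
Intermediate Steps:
W = 15
(-34 - 43)*W = (-34 - 43)*15 = -77*15 = -1155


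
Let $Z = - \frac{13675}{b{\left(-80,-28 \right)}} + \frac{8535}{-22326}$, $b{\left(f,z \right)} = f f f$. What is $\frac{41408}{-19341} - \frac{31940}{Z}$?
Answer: $\frac{2241681010842176}{24956717373} \approx 89823.0$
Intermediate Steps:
$b{\left(f,z \right)} = f^{3}$ ($b{\left(f,z \right)} = f^{2} f = f^{3}$)
$Z = - \frac{27097413}{76206080}$ ($Z = - \frac{13675}{\left(-80\right)^{3}} + \frac{8535}{-22326} = - \frac{13675}{-512000} + 8535 \left(- \frac{1}{22326}\right) = \left(-13675\right) \left(- \frac{1}{512000}\right) - \frac{2845}{7442} = \frac{547}{20480} - \frac{2845}{7442} = - \frac{27097413}{76206080} \approx -0.35558$)
$\frac{41408}{-19341} - \frac{31940}{Z} = \frac{41408}{-19341} - \frac{31940}{- \frac{27097413}{76206080}} = 41408 \left(- \frac{1}{19341}\right) - - \frac{2434022195200}{27097413} = - \frac{41408}{19341} + \frac{2434022195200}{27097413} = \frac{2241681010842176}{24956717373}$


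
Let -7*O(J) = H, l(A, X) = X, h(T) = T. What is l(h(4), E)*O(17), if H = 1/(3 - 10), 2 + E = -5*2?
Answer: -12/49 ≈ -0.24490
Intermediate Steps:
E = -12 (E = -2 - 5*2 = -2 - 10 = -12)
H = -1/7 (H = 1/(-7) = -1/7 ≈ -0.14286)
O(J) = 1/49 (O(J) = -1/7*(-1/7) = 1/49)
l(h(4), E)*O(17) = -12*1/49 = -12/49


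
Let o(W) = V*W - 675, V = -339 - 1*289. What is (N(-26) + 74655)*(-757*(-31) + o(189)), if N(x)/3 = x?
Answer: -7151934300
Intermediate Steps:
V = -628 (V = -339 - 289 = -628)
o(W) = -675 - 628*W (o(W) = -628*W - 675 = -675 - 628*W)
N(x) = 3*x
(N(-26) + 74655)*(-757*(-31) + o(189)) = (3*(-26) + 74655)*(-757*(-31) + (-675 - 628*189)) = (-78 + 74655)*(23467 + (-675 - 118692)) = 74577*(23467 - 119367) = 74577*(-95900) = -7151934300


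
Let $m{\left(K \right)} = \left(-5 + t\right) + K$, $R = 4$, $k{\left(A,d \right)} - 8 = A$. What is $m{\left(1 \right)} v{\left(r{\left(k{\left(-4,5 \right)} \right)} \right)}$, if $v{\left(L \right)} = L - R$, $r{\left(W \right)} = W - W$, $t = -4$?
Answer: $32$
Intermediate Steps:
$k{\left(A,d \right)} = 8 + A$
$r{\left(W \right)} = 0$
$v{\left(L \right)} = -4 + L$ ($v{\left(L \right)} = L - 4 = -4 + L$)
$m{\left(K \right)} = -9 + K$ ($m{\left(K \right)} = \left(-5 - 4\right) + K = -9 + K$)
$m{\left(1 \right)} v{\left(r{\left(k{\left(-4,5 \right)} \right)} \right)} = \left(-9 + 1\right) \left(-4 + 0\right) = \left(-8\right) \left(-4\right) = 32$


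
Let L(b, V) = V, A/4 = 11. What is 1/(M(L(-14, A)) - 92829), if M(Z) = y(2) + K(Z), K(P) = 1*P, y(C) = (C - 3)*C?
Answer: -1/92787 ≈ -1.0777e-5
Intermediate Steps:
A = 44 (A = 4*11 = 44)
y(C) = C*(-3 + C) (y(C) = (-3 + C)*C = C*(-3 + C))
K(P) = P
M(Z) = -2 + Z (M(Z) = 2*(-3 + 2) + Z = 2*(-1) + Z = -2 + Z)
1/(M(L(-14, A)) - 92829) = 1/((-2 + 44) - 92829) = 1/(42 - 92829) = 1/(-92787) = -1/92787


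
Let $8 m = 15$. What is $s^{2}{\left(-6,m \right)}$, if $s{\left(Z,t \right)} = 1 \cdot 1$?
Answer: $1$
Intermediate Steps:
$m = \frac{15}{8}$ ($m = \frac{1}{8} \cdot 15 = \frac{15}{8} \approx 1.875$)
$s{\left(Z,t \right)} = 1$
$s^{2}{\left(-6,m \right)} = 1^{2} = 1$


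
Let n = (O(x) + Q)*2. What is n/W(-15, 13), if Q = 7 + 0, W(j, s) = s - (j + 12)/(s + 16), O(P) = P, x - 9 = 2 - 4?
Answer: 203/95 ≈ 2.1368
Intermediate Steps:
x = 7 (x = 9 + (2 - 4) = 9 - 2 = 7)
W(j, s) = s - (12 + j)/(16 + s)
Q = 7
n = 28 (n = (7 + 7)*2 = 14*2 = 28)
n/W(-15, 13) = 28/(((-12 + 13**2 - 1*(-15) + 16*13)/(16 + 13))) = 28/(((-12 + 169 + 15 + 208)/29)) = 28/(((1/29)*380)) = 28/(380/29) = 28*(29/380) = 203/95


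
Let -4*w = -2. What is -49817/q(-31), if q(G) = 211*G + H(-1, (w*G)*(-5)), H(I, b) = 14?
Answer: 49817/6527 ≈ 7.6324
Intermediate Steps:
w = 1/2 (w = -1/4*(-2) = 1/2 ≈ 0.50000)
q(G) = 14 + 211*G (q(G) = 211*G + 14 = 14 + 211*G)
-49817/q(-31) = -49817/(14 + 211*(-31)) = -49817/(14 - 6541) = -49817/(-6527) = -49817*(-1/6527) = 49817/6527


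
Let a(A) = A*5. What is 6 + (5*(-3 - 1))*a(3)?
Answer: -294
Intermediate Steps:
a(A) = 5*A
6 + (5*(-3 - 1))*a(3) = 6 + (5*(-3 - 1))*(5*3) = 6 + (5*(-4))*15 = 6 - 20*15 = 6 - 300 = -294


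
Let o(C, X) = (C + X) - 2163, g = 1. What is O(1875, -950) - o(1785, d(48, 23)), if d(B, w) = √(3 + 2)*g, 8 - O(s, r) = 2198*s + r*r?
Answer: -5023364 - √5 ≈ -5.0234e+6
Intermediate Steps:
O(s, r) = 8 - r² - 2198*s (O(s, r) = 8 - (2198*s + r*r) = 8 - (2198*s + r²) = 8 - (r² + 2198*s) = 8 + (-r² - 2198*s) = 8 - r² - 2198*s)
d(B, w) = √5 (d(B, w) = √(3 + 2)*1 = √5*1 = √5)
o(C, X) = -2163 + C + X
O(1875, -950) - o(1785, d(48, 23)) = (8 - 1*(-950)² - 2198*1875) - (-2163 + 1785 + √5) = (8 - 1*902500 - 4121250) - (-378 + √5) = (8 - 902500 - 4121250) + (378 - √5) = -5023742 + (378 - √5) = -5023364 - √5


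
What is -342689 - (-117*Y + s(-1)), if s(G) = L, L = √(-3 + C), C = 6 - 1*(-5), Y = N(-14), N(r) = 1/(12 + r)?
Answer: -685495/2 - 2*√2 ≈ -3.4275e+5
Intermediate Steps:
Y = -½ (Y = 1/(12 - 14) = 1/(-2) = -½ ≈ -0.50000)
C = 11 (C = 6 + 5 = 11)
L = 2*√2 (L = √(-3 + 11) = √8 = 2*√2 ≈ 2.8284)
s(G) = 2*√2
-342689 - (-117*Y + s(-1)) = -342689 - (-117*(-½) + 2*√2) = -342689 - (117/2 + 2*√2) = -342689 + (-117/2 - 2*√2) = -685495/2 - 2*√2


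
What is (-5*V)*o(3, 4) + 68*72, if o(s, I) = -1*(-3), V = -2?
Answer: 4926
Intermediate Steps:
o(s, I) = 3
(-5*V)*o(3, 4) + 68*72 = -5*(-2)*3 + 68*72 = 10*3 + 4896 = 30 + 4896 = 4926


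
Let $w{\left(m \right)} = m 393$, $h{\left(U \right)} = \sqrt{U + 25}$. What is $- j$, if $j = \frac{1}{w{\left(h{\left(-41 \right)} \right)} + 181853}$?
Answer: $- \frac{181853}{33072984793} + \frac{1572 i}{33072984793} \approx -5.4985 \cdot 10^{-6} + 4.7531 \cdot 10^{-8} i$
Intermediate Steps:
$h{\left(U \right)} = \sqrt{25 + U}$
$w{\left(m \right)} = 393 m$
$j = \frac{181853 - 1572 i}{33072984793}$ ($j = \frac{1}{393 \sqrt{25 - 41} + 181853} = \frac{1}{393 \sqrt{-16} + 181853} = \frac{1}{393 \cdot 4 i + 181853} = \frac{1}{1572 i + 181853} = \frac{1}{181853 + 1572 i} = \frac{181853 - 1572 i}{33072984793} \approx 5.4985 \cdot 10^{-6} - 4.7531 \cdot 10^{-8} i$)
$- j = - (\frac{181853}{33072984793} - \frac{1572 i}{33072984793}) = - \frac{181853}{33072984793} + \frac{1572 i}{33072984793}$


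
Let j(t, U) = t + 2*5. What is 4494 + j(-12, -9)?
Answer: 4492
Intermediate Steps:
j(t, U) = 10 + t (j(t, U) = t + 10 = 10 + t)
4494 + j(-12, -9) = 4494 + (10 - 12) = 4494 - 2 = 4492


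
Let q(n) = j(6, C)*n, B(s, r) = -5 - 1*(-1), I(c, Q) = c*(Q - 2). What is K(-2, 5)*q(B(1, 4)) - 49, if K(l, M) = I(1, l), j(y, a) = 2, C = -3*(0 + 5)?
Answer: -17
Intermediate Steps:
C = -15 (C = -3*5 = -15)
I(c, Q) = c*(-2 + Q)
K(l, M) = -2 + l (K(l, M) = 1*(-2 + l) = -2 + l)
B(s, r) = -4 (B(s, r) = -5 + 1 = -4)
q(n) = 2*n
K(-2, 5)*q(B(1, 4)) - 49 = (-2 - 2)*(2*(-4)) - 49 = -4*(-8) - 49 = 32 - 49 = -17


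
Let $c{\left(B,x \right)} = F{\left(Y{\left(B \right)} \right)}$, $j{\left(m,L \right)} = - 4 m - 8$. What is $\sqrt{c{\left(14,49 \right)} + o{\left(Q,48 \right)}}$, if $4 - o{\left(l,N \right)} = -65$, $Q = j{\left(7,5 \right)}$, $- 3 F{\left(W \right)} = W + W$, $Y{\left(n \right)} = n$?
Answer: $\frac{\sqrt{537}}{3} \approx 7.7244$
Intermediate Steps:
$j{\left(m,L \right)} = -8 - 4 m$
$F{\left(W \right)} = - \frac{2 W}{3}$ ($F{\left(W \right)} = - \frac{W + W}{3} = - \frac{2 W}{3}$)
$Q = -36$ ($Q = -8 - 28 = -36$)
$o{\left(l,N \right)} = 69$ ($o{\left(l,N \right)} = 4 - -65 = 4 + 65 = 69$)
$c{\left(B,x \right)} = - \frac{2 B}{3}$
$\sqrt{c{\left(14,49 \right)} + o{\left(Q,48 \right)}} = \sqrt{\left(- \frac{2}{3}\right) 14 + 69} = \sqrt{- \frac{28}{3} + 69} = \sqrt{\frac{179}{3}} = \frac{\sqrt{537}}{3}$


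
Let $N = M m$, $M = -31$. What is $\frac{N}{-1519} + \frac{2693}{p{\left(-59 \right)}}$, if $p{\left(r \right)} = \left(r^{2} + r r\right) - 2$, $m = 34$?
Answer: $\frac{368597}{341040} \approx 1.0808$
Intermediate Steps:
$p{\left(r \right)} = -2 + 2 r^{2}$ ($p{\left(r \right)} = \left(r^{2} + r^{2}\right) - 2 = 2 r^{2} - 2 = -2 + 2 r^{2}$)
$N = -1054$ ($N = \left(-31\right) 34 = -1054$)
$\frac{N}{-1519} + \frac{2693}{p{\left(-59 \right)}} = - \frac{1054}{-1519} + \frac{2693}{-2 + 2 \left(-59\right)^{2}} = \left(-1054\right) \left(- \frac{1}{1519}\right) + \frac{2693}{-2 + 2 \cdot 3481} = \frac{34}{49} + \frac{2693}{-2 + 6962} = \frac{34}{49} + \frac{2693}{6960} = \frac{368597}{341040}$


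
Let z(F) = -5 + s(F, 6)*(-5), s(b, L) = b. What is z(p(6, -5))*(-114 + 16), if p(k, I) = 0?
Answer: 490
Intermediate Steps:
z(F) = -5 - 5*F (z(F) = -5 + F*(-5) = -5 - 5*F)
z(p(6, -5))*(-114 + 16) = (-5 - 5*0)*(-114 + 16) = (-5 + 0)*(-98) = -5*(-98) = 490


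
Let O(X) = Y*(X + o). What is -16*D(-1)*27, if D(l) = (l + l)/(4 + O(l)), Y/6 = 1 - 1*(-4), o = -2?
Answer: -432/43 ≈ -10.047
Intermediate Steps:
Y = 30 (Y = 6*(1 - 1*(-4)) = 6*(1 + 4) = 6*5 = 30)
O(X) = -60 + 30*X (O(X) = 30*(X - 2) = 30*(-2 + X) = -60 + 30*X)
D(l) = 2*l/(-56 + 30*l) (D(l) = (l + l)/(4 + (-60 + 30*l)) = (2*l)/(-56 + 30*l) = 2*l/(-56 + 30*l))
-16*D(-1)*27 = -(-16)/(-28 + 15*(-1))*27 = -(-16)/(-28 - 15)*27 = -(-16)/(-43)*27 = -(-16)*(-1)/43*27 = -16*1/43*27 = -16/43*27 = -432/43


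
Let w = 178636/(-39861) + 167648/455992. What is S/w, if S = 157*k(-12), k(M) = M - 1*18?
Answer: 5350647462345/4673373124 ≈ 1144.9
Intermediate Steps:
k(M) = -18 + M (k(M) = M - 18 = -18 + M)
S = -4710 (S = 157*(-18 - 12) = 157*(-30) = -4710)
w = -9346746248/2272037139 (w = 178636*(-1/39861) + 167648*(1/455992) = -178636/39861 + 20956/56999 = -9346746248/2272037139 ≈ -4.1138)
S/w = -4710/(-9346746248/2272037139) = -4710*(-2272037139/9346746248) = 5350647462345/4673373124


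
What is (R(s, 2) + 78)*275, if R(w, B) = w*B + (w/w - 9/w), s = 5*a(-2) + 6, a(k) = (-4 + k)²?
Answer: 7688725/62 ≈ 1.2401e+5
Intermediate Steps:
s = 186 (s = 5*(-4 - 2)² + 6 = 5*(-6)² + 6 = 5*36 + 6 = 180 + 6 = 186)
R(w, B) = 1 - 9/w + B*w (R(w, B) = B*w + (1 - 9/w) = 1 - 9/w + B*w)
(R(s, 2) + 78)*275 = ((1 - 9/186 + 2*186) + 78)*275 = ((1 - 9*1/186 + 372) + 78)*275 = ((1 - 3/62 + 372) + 78)*275 = (23123/62 + 78)*275 = (27959/62)*275 = 7688725/62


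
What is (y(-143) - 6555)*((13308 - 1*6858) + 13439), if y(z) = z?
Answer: -133216522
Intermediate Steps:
(y(-143) - 6555)*((13308 - 1*6858) + 13439) = (-143 - 6555)*((13308 - 1*6858) + 13439) = -6698*((13308 - 6858) + 13439) = -6698*(6450 + 13439) = -6698*19889 = -133216522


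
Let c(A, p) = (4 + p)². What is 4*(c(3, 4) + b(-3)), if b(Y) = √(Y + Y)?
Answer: 256 + 4*I*√6 ≈ 256.0 + 9.798*I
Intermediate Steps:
b(Y) = √2*√Y (b(Y) = √(2*Y) = √2*√Y)
4*(c(3, 4) + b(-3)) = 4*((4 + 4)² + √2*√(-3)) = 4*(8² + √2*(I*√3)) = 4*(64 + I*√6) = 256 + 4*I*√6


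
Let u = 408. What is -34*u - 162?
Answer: -14034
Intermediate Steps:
-34*u - 162 = -34*408 - 162 = -13872 - 162 = -14034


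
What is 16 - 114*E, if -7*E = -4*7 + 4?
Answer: -2624/7 ≈ -374.86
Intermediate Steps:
E = 24/7 (E = -(-4*7 + 4)/7 = -(-28 + 4)/7 = -⅐*(-24) = 24/7 ≈ 3.4286)
16 - 114*E = 16 - 114*24/7 = 16 - 2736/7 = -2624/7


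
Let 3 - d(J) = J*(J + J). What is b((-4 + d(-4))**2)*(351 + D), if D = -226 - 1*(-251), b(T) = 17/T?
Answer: 6392/1089 ≈ 5.8696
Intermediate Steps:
d(J) = 3 - 2*J**2 (d(J) = 3 - J*(J + J) = 3 - J*2*J = 3 - 2*J**2)
D = 25 (D = -226 + 251 = 25)
b((-4 + d(-4))**2)*(351 + D) = (17/((-4 + (3 - 2*(-4)**2))**2))*(351 + 25) = (17/((-4 + (3 - 2*16))**2))*376 = (17/((-4 + (3 - 32))**2))*376 = (17/((-4 - 29)**2))*376 = (17/((-33)**2))*376 = (17/1089)*376 = 6392/1089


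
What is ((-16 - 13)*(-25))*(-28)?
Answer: -20300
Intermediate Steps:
((-16 - 13)*(-25))*(-28) = -29*(-25)*(-28) = 725*(-28) = -20300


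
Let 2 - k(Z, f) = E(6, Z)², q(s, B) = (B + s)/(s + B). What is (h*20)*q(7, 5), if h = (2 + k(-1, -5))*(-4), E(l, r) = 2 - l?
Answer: 960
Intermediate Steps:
q(s, B) = 1 (q(s, B) = (B + s)/(B + s) = 1)
k(Z, f) = -14 (k(Z, f) = 2 - (2 - 1*6)² = 2 - (2 - 6)² = 2 - 1*(-4)² = 2 - 1*16 = 2 - 16 = -14)
h = 48 (h = (2 - 14)*(-4) = -12*(-4) = 48)
(h*20)*q(7, 5) = (48*20)*1 = 960*1 = 960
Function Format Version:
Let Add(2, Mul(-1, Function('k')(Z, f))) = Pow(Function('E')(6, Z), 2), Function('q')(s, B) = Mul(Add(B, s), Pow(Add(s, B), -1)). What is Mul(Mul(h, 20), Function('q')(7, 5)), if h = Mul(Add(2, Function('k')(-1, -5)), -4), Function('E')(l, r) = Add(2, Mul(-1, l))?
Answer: 960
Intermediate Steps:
Function('q')(s, B) = 1 (Function('q')(s, B) = Mul(Add(B, s), Pow(Add(B, s), -1)) = 1)
Function('k')(Z, f) = -14 (Function('k')(Z, f) = Add(2, Mul(-1, Pow(Add(2, Mul(-1, 6)), 2))) = Add(2, Mul(-1, Pow(Add(2, -6), 2))) = Add(2, Mul(-1, Pow(-4, 2))) = Add(2, Mul(-1, 16)) = Add(2, -16) = -14)
h = 48 (h = Mul(Add(2, -14), -4) = Mul(-12, -4) = 48)
Mul(Mul(h, 20), Function('q')(7, 5)) = Mul(Mul(48, 20), 1) = Mul(960, 1) = 960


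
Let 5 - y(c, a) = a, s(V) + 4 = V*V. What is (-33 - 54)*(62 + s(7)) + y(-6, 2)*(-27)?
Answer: -9390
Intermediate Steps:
s(V) = -4 + V**2 (s(V) = -4 + V*V = -4 + V**2)
y(c, a) = 5 - a
(-33 - 54)*(62 + s(7)) + y(-6, 2)*(-27) = (-33 - 54)*(62 + (-4 + 7**2)) + (5 - 1*2)*(-27) = -87*(62 + (-4 + 49)) + (5 - 2)*(-27) = -87*(62 + 45) + 3*(-27) = -87*107 - 81 = -9309 - 81 = -9390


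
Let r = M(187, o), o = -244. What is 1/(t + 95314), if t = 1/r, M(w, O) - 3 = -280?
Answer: 277/26401977 ≈ 1.0492e-5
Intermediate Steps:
M(w, O) = -277 (M(w, O) = 3 - 280 = -277)
r = -277
t = -1/277 (t = 1/(-277) = -1/277 ≈ -0.0036101)
1/(t + 95314) = 1/(-1/277 + 95314) = 1/(26401977/277) = 277/26401977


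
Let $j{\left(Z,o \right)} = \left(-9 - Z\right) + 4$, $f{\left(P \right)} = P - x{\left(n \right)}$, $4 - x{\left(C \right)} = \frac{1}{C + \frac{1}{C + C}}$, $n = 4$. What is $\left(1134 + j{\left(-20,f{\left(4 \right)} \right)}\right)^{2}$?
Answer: $1320201$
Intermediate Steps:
$x{\left(C \right)} = 4 - \frac{1}{C + \frac{1}{2 C}}$ ($x{\left(C \right)} = 4 - \frac{1}{C + \frac{1}{C + C}} = 4 - \frac{1}{C + \frac{1}{2 C}}$)
$f{\left(P \right)} = - \frac{124}{33} + P$ ($f{\left(P \right)} = P - \frac{2 \left(2 - 4 + 4 \cdot 4^{2}\right)}{1 + 2 \cdot 4^{2}} = P - \frac{2 \left(2 - 4 + 4 \cdot 16\right)}{1 + 2 \cdot 16} = P - \frac{2 \left(2 - 4 + 64\right)}{1 + 32} = P - 2 \cdot \frac{1}{33} \cdot 62 = P - \frac{124}{33} = - \frac{124}{33} + P$)
$j{\left(Z,o \right)} = -5 - Z$
$\left(1134 + j{\left(-20,f{\left(4 \right)} \right)}\right)^{2} = \left(1134 - -15\right)^{2} = \left(1134 + \left(-5 + 20\right)\right)^{2} = \left(1134 + 15\right)^{2} = 1149^{2} = 1320201$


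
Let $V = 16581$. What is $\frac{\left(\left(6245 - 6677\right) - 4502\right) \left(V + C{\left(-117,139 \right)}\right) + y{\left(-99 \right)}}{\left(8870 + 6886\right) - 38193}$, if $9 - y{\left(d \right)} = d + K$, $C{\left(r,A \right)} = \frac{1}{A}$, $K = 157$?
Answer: $\frac{3790564217}{1039581} \approx 3646.2$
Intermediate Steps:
$y{\left(d \right)} = -148 - d$ ($y{\left(d \right)} = 9 - \left(d + 157\right) = 9 - \left(157 + d\right) = -148 - d$)
$\frac{\left(\left(6245 - 6677\right) - 4502\right) \left(V + C{\left(-117,139 \right)}\right) + y{\left(-99 \right)}}{\left(8870 + 6886\right) - 38193} = \frac{\left(\left(6245 - 6677\right) - 4502\right) \left(16581 + \frac{1}{139}\right) - 49}{\left(8870 + 6886\right) - 38193} = \frac{\left(-432 - 4502\right) \left(16581 + \frac{1}{139}\right) + \left(-148 + 99\right)}{15756 - 38193} = \frac{\left(-4934\right) \frac{2304760}{139} - 49}{-22437} = \left(- \frac{11371685840}{139} - 49\right) \left(- \frac{1}{22437}\right) = \left(- \frac{11371692651}{139}\right) \left(- \frac{1}{22437}\right) = \frac{3790564217}{1039581}$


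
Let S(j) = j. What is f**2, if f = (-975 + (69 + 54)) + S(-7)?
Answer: 737881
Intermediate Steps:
f = -859 (f = (-975 + (69 + 54)) - 7 = (-975 + 123) - 7 = -852 - 7 = -859)
f**2 = (-859)**2 = 737881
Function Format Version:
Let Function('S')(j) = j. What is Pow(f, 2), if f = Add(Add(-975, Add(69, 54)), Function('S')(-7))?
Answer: 737881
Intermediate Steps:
f = -859 (f = Add(Add(-975, Add(69, 54)), -7) = Add(Add(-975, 123), -7) = Add(-852, -7) = -859)
Pow(f, 2) = Pow(-859, 2) = 737881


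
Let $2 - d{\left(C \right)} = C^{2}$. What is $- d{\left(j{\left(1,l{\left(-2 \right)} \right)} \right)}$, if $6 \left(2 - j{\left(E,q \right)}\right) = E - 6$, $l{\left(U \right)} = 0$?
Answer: $\frac{217}{36} \approx 6.0278$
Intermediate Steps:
$j{\left(E,q \right)} = 3 - \frac{E}{6}$ ($j{\left(E,q \right)} = 2 - \frac{E - 6}{6} = 2 - \frac{-6 + E}{6} = 2 - \left(-1 + \frac{E}{6}\right) = 3 - \frac{E}{6}$)
$d{\left(C \right)} = 2 - C^{2}$
$- d{\left(j{\left(1,l{\left(-2 \right)} \right)} \right)} = - (2 - \left(3 - \frac{1}{6}\right)^{2}) = - (2 - \left(\frac{17}{6}\right)^{2}) = - (2 - \frac{289}{36}) = \left(-1\right) \left(- \frac{217}{36}\right) = \frac{217}{36}$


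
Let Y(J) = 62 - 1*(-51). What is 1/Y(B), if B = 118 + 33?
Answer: 1/113 ≈ 0.0088496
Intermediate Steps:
B = 151
Y(J) = 113 (Y(J) = 62 + 51 = 113)
1/Y(B) = 1/113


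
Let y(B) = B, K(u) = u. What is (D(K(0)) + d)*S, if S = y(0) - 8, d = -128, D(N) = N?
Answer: 1024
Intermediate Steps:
S = -8 (S = 0 - 8 = -8)
(D(K(0)) + d)*S = (0 - 128)*(-8) = -128*(-8) = 1024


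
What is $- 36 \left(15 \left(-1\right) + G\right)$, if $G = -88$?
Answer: $3708$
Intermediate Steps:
$- 36 \left(15 \left(-1\right) + G\right) = - 36 \left(15 \left(-1\right) - 88\right) = - 36 \left(-15 - 88\right) = \left(-36\right) \left(-103\right) = 3708$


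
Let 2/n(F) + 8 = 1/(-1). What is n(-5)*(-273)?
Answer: 182/3 ≈ 60.667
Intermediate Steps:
n(F) = -2/9 (n(F) = 2/(-8 + 1/(-1)) = 2/(-8 - 1) = 2/(-9) = 2*(-⅑) = -2/9)
n(-5)*(-273) = -2/9*(-273) = 182/3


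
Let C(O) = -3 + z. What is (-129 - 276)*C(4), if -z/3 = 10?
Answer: 13365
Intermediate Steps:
z = -30 (z = -3*10 = -30)
C(O) = -33 (C(O) = -3 - 30 = -33)
(-129 - 276)*C(4) = (-129 - 276)*(-33) = -405*(-33) = 13365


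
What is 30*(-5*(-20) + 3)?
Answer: 3090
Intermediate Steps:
30*(-5*(-20) + 3) = 30*(100 + 3) = 30*103 = 3090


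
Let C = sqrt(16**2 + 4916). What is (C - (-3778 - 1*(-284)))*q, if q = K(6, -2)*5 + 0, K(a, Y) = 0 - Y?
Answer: 34940 + 20*sqrt(1293) ≈ 35659.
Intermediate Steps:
K(a, Y) = -Y
C = 2*sqrt(1293) (C = sqrt(256 + 4916) = sqrt(5172) = 2*sqrt(1293) ≈ 71.917)
q = 10 (q = -1*(-2)*5 + 0 = 2*5 + 0 = 10 + 0 = 10)
(C - (-3778 - 1*(-284)))*q = (2*sqrt(1293) - (-3778 - 1*(-284)))*10 = (2*sqrt(1293) - (-3778 + 284))*10 = (2*sqrt(1293) - 1*(-3494))*10 = (2*sqrt(1293) + 3494)*10 = (3494 + 2*sqrt(1293))*10 = 34940 + 20*sqrt(1293)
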